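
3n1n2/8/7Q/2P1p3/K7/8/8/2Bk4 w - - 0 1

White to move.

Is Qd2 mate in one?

After Qd2: black king on d1; in check: yes, from the white queen on d2.
King squares — c1: attacked by Qd2; e1: attacked by Qd2; c2: attacked by Qd2; d2: attacked by Bc1; e2: attacked by Qd2.
Black has no legal moves → checkmate.

yes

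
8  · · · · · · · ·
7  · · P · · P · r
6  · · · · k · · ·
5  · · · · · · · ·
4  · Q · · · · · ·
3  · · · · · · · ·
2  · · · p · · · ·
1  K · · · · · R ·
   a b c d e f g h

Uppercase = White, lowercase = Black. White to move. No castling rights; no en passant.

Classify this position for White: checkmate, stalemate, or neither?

White to move; white king on a1.
In check: no.
Legal moves for White include: Qf8, Qb8, Qe7+, Qb7, Qd6+, Qb6+, Qc5, Qb5, Qa5, Qh4, Qg4+, Qf4, Qe4+, Qd4, Qc4+, Qa4, Qc3, Qb3+, ... (list truncated; more exist).
White has legal moves and is not in check → neither.

neither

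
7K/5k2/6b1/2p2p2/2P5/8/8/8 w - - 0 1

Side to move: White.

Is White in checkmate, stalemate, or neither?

White to move; white king on h8.
In check: no.
King squares — g7: attacked by Kf7; h7: attacked by Bg6; g8: attacked by Kf7.
Legal moves for White: none.
Not in check and no legal moves → stalemate.

stalemate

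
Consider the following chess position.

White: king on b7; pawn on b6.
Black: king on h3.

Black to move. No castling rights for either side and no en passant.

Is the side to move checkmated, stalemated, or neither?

neither

Black to move; black king on h3.
In check: no.
Legal moves for Black: Kh4, Kg4, Kg3, Kh2, Kg2.
Black has 5 legal moves and is not in check → neither.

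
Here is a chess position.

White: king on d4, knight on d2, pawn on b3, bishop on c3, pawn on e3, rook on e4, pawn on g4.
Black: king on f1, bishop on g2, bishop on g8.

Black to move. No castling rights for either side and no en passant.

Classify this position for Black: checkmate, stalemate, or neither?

Black to move; black king on f1.
In check: yes, from the white knight on d2.
Legal moves for Black: Kf2, Ke2, Kg1, Ke1.
Black is in check but has 4 legal moves → neither.

neither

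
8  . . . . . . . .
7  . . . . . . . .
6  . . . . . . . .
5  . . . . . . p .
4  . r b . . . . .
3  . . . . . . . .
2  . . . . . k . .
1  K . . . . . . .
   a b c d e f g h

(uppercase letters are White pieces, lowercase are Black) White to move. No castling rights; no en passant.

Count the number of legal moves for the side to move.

White to move; king on a1.
In check: no.
Legal moves: none.
Count: 0.

0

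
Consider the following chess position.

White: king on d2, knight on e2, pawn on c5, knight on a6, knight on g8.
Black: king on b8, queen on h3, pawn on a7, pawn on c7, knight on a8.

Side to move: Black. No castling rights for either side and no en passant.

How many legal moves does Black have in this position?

2

Black to move; king on b8.
In check: yes, from the white knight on a6.
Legal moves: Kc8, Kb7.
Count: 2.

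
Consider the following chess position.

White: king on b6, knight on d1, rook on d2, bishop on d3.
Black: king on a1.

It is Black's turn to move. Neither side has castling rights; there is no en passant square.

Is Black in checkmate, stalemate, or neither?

stalemate

Black to move; black king on a1.
In check: no.
King squares — b1: attacked by Bd3; a2: attacked by Rd2; b2: attacked by Nd1.
Legal moves for Black: none.
Not in check and no legal moves → stalemate.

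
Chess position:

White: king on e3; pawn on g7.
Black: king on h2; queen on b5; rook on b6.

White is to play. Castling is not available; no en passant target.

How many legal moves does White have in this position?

White to move; king on e3.
In check: no.
Legal moves: Kf4, Ke4, Kd4, Kf3, Kf2, Kd2, g8=Q, g8=R, g8=B, g8=N.
Count: 10.

10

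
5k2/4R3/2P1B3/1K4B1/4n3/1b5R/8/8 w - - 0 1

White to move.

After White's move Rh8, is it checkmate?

yes

After Rh8: black king on f8; in check: yes, from the white rook on h8.
King squares — e7: attacked by Bg5; f7: attacked by Be6; g7: attacked by Re7; e8: attacked by Re7; g8: attacked by Be6.
Black has no legal moves → checkmate.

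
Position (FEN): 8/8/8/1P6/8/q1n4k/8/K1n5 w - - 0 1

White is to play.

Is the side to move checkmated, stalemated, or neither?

checkmate

White to move; white king on a1.
In check: yes, from the black queen on a3.
King squares — b1: attacked by Nc3; a2: attacked by Nc1; b2: attacked by Qa3.
Legal moves for White: none.
In check with no legal moves → checkmate.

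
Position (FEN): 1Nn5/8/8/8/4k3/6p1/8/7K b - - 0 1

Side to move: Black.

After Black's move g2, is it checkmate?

After g2: white king on h1; in check: yes, from the black pawn on g2.
White has 3 legal replies: Kh2, Kxg2, Kg1.
In check but a legal move exists → not checkmate.

no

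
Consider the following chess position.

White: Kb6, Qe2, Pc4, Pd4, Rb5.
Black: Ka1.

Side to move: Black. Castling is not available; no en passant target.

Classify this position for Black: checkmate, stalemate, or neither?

Black to move; black king on a1.
In check: no.
King squares — b1: attacked by Rb5; a2: attacked by Qe2; b2: attacked by Qe2.
Legal moves for Black: none.
Not in check and no legal moves → stalemate.

stalemate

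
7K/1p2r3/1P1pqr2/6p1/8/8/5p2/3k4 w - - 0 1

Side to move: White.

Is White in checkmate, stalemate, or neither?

stalemate

White to move; white king on h8.
In check: no.
King squares — g7: attacked by Re7; h7: attacked by Re7; g8: attacked by Qe6.
Legal moves for White: none.
Not in check and no legal moves → stalemate.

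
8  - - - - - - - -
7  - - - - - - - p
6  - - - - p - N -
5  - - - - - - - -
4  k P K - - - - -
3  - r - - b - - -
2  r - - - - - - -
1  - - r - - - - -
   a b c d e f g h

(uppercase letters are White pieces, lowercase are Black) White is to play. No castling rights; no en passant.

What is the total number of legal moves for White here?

0

White to move; king on c4.
In check: yes, from the black rook on c1.
Legal moves: none.
Count: 0.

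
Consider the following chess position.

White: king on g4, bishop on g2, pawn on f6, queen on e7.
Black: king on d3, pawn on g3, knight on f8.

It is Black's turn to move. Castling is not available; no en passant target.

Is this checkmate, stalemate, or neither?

Black to move; black king on d3.
In check: no.
Legal moves for Black: Nh7, Nd7, Ng6, Ne6, Kd4, Kc4, Kc3, Kd2, Kc2.
Black has 9 legal moves and is not in check → neither.

neither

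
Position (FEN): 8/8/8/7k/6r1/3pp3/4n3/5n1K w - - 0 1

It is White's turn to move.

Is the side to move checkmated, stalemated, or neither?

stalemate

White to move; white king on h1.
In check: no.
King squares — g1: attacked by Ne2; g2: attacked by Rg4; h2: attacked by Nf1.
Legal moves for White: none.
Not in check and no legal moves → stalemate.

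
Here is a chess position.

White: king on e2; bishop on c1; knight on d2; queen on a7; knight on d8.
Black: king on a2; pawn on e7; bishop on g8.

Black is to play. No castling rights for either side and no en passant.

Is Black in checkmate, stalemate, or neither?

checkmate

Black to move; black king on a2.
In check: yes, from the white queen on a7.
King squares — a1: attacked by Qa7; b1: attacked by Nd2; b2: attacked by Bc1; a3: attacked by Bc1; b3: attacked by Nd2.
Legal moves for Black: none.
In check with no legal moves → checkmate.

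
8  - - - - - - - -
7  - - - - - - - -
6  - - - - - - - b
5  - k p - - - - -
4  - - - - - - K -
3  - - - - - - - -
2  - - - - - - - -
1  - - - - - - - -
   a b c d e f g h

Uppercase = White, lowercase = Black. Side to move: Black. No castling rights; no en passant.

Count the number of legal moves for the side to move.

15

Black to move; king on b5.
In check: no.
Legal moves: Bf8, Bg7, Bg5, Bf4, Be3, Bd2, Bc1, Kc6, Kb6, Ka6, Ka5, Kc4, Kb4, Ka4, c4.
Count: 15.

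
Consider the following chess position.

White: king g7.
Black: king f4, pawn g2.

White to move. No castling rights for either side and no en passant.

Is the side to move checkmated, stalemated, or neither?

White to move; white king on g7.
In check: no.
Legal moves for White: Kh8, Kg8, Kf8, Kh7, Kf7, Kh6, Kg6, Kf6.
White has 8 legal moves and is not in check → neither.

neither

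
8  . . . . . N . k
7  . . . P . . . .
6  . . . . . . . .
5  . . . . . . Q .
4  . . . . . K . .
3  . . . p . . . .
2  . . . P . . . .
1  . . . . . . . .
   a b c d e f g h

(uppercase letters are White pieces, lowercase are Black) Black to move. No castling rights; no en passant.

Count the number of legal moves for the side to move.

Black to move; king on h8.
In check: no.
Legal moves: none.
Count: 0.

0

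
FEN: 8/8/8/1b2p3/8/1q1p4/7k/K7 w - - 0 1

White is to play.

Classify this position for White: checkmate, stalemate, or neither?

White to move; white king on a1.
In check: no.
King squares — b1: attacked by Qb3; a2: attacked by Qb3; b2: attacked by Qb3.
Legal moves for White: none.
Not in check and no legal moves → stalemate.

stalemate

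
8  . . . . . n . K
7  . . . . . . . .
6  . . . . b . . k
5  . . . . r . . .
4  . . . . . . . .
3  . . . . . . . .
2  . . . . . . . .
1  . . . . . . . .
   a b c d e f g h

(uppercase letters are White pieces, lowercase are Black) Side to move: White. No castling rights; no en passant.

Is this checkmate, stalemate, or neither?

White to move; white king on h8.
In check: no.
King squares — g7: attacked by Kh6; h7: attacked by Kh6; g8: attacked by Be6.
Legal moves for White: none.
Not in check and no legal moves → stalemate.

stalemate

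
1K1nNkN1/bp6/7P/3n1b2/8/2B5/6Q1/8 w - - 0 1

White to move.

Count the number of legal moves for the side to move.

White to move; king on b8.
In check: yes, from the black bishop on a7.
Legal moves: Ka8, Kxa7.
Count: 2.

2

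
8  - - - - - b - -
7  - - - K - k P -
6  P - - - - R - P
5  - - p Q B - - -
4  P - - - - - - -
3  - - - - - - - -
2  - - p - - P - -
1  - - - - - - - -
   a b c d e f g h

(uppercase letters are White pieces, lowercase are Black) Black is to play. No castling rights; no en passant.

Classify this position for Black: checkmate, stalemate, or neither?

Black to move; black king on f7.
In check: yes, from the white queen on d5 and the white rook on f6.
King squares — e6: attacked by Qd5; f6: attacked by Be5; g6: attacked by Rf6; e7: attacked by Kd7; g7: attacked by Ph6; e8: attacked by Kd7; f8: own bishop; g8: attacked by Qd5.
Legal moves for Black: none.
In check with no legal moves → checkmate.

checkmate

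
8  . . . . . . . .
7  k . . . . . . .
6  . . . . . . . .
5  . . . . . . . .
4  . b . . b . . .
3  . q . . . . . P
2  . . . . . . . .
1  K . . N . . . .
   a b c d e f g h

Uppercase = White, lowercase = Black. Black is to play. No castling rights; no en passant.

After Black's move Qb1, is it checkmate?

yes

After Qb1: white king on a1; in check: yes, from the black queen on b1.
King squares — b1: attacked by Be4; a2: attacked by Qb1; b2: attacked by Qb1.
White has no legal moves → checkmate.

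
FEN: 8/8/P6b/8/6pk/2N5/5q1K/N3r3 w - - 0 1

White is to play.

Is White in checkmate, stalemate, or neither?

checkmate

White to move; white king on h2.
In check: yes, from the black queen on f2.
King squares — g1: attacked by Re1; h1: attacked by Re1; g2: attacked by Qf2; g3: attacked by Qf2; h3: attacked by Pg4.
Legal moves for White: none.
In check with no legal moves → checkmate.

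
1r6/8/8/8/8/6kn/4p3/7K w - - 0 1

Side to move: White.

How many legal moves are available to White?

White to move; king on h1.
In check: no.
Legal moves: none.
Count: 0.

0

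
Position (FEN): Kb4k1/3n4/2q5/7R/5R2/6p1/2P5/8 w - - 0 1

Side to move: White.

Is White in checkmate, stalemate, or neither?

White to move; white king on a8.
In check: yes, from the black queen on c6.
King squares — a7: attacked by Bb8; b7: attacked by Qc6; b8: attacked by Nd7.
Legal moves for White: none.
In check with no legal moves → checkmate.

checkmate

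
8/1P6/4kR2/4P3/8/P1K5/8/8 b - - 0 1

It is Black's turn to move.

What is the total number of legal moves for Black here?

Black to move; king on e6.
In check: yes, from the white rook on f6.
Legal moves: Ke7, Kd7, Kxe5, Kd5.
Count: 4.

4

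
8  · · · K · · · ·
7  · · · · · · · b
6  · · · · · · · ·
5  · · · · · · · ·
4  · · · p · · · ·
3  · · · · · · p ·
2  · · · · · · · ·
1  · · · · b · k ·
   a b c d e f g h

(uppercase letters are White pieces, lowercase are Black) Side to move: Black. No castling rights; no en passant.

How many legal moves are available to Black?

Black to move; king on g1.
In check: no.
Legal moves: Bg8, Bg6, Bf5, Be4, Bd3, Bc2, Bb1, Kh2, Kg2, Kf2, Kh1, Kf1, Ba5+, Bb4, Bc3, Bf2, Bd2, d3, g2.
Count: 19.

19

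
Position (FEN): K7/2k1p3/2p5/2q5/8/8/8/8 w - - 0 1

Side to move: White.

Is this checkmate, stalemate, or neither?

stalemate

White to move; white king on a8.
In check: no.
King squares — a7: attacked by Qc5; b7: attacked by Kc7; b8: attacked by Kc7.
Legal moves for White: none.
Not in check and no legal moves → stalemate.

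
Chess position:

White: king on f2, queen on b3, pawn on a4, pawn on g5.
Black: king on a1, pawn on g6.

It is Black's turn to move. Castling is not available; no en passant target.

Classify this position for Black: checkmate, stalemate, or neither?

Black to move; black king on a1.
In check: no.
King squares — b1: attacked by Qb3; a2: attacked by Qb3; b2: attacked by Qb3.
Legal moves for Black: none.
Not in check and no legal moves → stalemate.

stalemate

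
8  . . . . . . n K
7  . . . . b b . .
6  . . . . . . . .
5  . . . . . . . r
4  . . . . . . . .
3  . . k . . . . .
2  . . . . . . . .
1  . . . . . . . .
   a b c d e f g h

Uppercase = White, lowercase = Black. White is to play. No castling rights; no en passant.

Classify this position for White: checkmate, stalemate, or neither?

White to move; white king on h8.
In check: yes, from the black rook on h5.
Legal moves for White: Kg7.
White is in check but has 1 legal move → neither.

neither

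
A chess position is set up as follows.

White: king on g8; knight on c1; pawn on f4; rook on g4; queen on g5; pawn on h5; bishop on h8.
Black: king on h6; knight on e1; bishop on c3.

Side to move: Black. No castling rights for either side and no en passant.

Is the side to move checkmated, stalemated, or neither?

checkmate

Black to move; black king on h6.
In check: yes, from the white queen on g5.
King squares — g5: attacked by Pf4; h5: attacked by Qg5; g6: attacked by Qg5; g7: attacked by Qg5; h7: attacked by Kg8.
Legal moves for Black: none.
In check with no legal moves → checkmate.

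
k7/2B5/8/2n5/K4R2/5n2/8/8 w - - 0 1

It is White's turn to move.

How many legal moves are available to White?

White to move; king on a4.
In check: yes, from the black knight on c5.
Legal moves: Kb5, Ka5, Kb4, Ka3.
Count: 4.

4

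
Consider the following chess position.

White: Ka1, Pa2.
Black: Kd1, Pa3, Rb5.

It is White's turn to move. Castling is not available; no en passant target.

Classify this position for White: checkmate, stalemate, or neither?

White to move; white king on a1.
In check: no.
King squares — b1: attacked by Rb5; a2: own pawn; b2: attacked by Pa3.
Legal moves for White: none.
Not in check and no legal moves → stalemate.

stalemate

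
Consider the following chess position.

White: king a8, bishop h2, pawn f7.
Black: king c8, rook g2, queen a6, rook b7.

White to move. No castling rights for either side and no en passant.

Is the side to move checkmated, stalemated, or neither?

White to move; white king on a8.
In check: yes, from the black queen on a6.
King squares — a7: attacked by Qa6; b7: attacked by Qa6; b8: attacked by Rb7.
Legal moves for White: none.
In check with no legal moves → checkmate.

checkmate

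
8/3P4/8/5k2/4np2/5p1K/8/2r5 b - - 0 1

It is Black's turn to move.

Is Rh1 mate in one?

After Rh1: white king on h3; in check: yes, from the black rook on h1.
King squares — g2: attacked by Pf3; h2: attacked by Rh1; g3: attacked by Ne4; g4: attacked by Kf5; h4: attacked by Rh1.
White has no legal moves → checkmate.

yes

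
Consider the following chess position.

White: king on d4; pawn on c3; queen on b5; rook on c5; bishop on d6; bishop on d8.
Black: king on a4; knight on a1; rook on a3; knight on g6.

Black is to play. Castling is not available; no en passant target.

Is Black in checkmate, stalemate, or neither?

Black to move; black king on a4.
In check: yes, from the white queen on b5.
King squares — a3: own rook; b3: attacked by Qb5; b4: attacked by Pc3; a5: attacked by Qb5; b5: attacked by Rc5.
Legal moves for Black: none.
In check with no legal moves → checkmate.

checkmate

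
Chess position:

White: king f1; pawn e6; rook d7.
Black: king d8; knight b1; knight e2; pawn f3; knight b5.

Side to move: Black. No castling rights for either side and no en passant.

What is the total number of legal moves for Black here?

Black to move; king on d8.
In check: yes, from the white rook on d7.
Legal moves: Ke8, Kc8.
Count: 2.

2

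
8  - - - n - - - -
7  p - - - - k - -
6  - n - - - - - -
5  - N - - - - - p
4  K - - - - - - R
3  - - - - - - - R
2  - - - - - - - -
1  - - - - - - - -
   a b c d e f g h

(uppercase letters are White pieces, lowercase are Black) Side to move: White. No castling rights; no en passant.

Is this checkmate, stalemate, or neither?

White to move; white king on a4.
In check: yes, from the black knight on b6.
Legal moves for White: Ka5, Kb4, Kb3, Ka3.
White is in check but has 4 legal moves → neither.

neither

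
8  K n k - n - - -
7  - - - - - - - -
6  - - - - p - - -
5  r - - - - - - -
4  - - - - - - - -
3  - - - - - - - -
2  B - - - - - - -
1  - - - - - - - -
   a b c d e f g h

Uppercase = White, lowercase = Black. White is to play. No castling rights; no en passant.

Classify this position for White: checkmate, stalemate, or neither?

White to move; white king on a8.
In check: yes, from the black rook on a5.
King squares — a7: attacked by Ra5; b7: attacked by Kc8; b8: attacked by Kc8.
Legal moves for White: none.
In check with no legal moves → checkmate.

checkmate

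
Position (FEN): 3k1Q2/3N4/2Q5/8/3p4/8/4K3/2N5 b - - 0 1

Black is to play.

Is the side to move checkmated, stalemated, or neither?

Black to move; black king on d8.
In check: yes, from the white queen on f8.
King squares — c7: attacked by Qc6; d7: attacked by Qc6; e7: attacked by Qf8; c8: attacked by Qc6; e8: attacked by Qf8.
Legal moves for Black: none.
In check with no legal moves → checkmate.

checkmate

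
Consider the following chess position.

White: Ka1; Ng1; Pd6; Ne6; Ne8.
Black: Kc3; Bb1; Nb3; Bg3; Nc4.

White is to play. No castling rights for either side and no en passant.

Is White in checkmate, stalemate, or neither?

neither

White to move; white king on a1.
In check: yes, from the black knight on b3.
King squares — b1: available; a2: attacked by Bb1; b2: attacked by Kc3.
Legal moves for White: Kxb1.
White is in check but has 1 legal move → neither.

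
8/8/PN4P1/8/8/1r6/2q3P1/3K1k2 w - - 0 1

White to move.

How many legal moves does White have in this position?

1

White to move; king on d1.
In check: yes, from the black queen on c2.
Legal moves: Kxc2.
Count: 1.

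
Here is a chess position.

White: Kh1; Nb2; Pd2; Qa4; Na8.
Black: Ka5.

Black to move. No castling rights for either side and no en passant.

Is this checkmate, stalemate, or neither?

Black to move; black king on a5.
In check: yes, from the white queen on a4.
King squares — a4: attacked by Nb2; b4: attacked by Qa4; b5: attacked by Qa4; a6: attacked by Qa4; b6: attacked by Na8.
Legal moves for Black: none.
In check with no legal moves → checkmate.

checkmate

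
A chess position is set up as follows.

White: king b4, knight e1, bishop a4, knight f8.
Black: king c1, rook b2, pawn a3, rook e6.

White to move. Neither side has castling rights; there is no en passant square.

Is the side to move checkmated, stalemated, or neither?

neither

White to move; white king on b4.
In check: yes, from the black rook on b2.
Legal moves for White: Kc5, Ka5, Kc4, Kc3, Kxa3, Bb3.
White is in check but has 6 legal moves → neither.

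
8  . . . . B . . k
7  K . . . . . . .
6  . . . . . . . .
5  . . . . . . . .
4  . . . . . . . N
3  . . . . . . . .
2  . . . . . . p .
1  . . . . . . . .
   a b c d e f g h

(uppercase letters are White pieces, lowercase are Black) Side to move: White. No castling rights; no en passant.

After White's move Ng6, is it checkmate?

no

After Ng6: black king on h8; in check: yes, from the white knight on g6.
Black has 3 legal replies: Kg8, Kh7, Kg7.
In check but a legal move exists → not checkmate.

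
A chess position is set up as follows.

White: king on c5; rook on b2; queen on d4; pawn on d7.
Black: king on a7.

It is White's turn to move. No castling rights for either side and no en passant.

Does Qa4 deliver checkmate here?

yes

After Qa4: black king on a7; in check: yes, from the white queen on a4.
King squares — a6: attacked by Qa4; b6: attacked by Rb2; b7: attacked by Rb2; a8: attacked by Qa4; b8: attacked by Rb2.
Black has no legal moves → checkmate.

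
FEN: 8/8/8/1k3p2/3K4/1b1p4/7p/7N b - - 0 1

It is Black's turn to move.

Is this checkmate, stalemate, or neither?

neither

Black to move; black king on b5.
In check: no.
Legal moves for Black: Kc6, Kb6, Ka6, Ka5, Kb4, Ka4, Bg8, Bf7, Be6, Bd5, Bc4, Ba4, Bc2, Ba2, Bd1, f4, d2.
Black has 17 legal moves and is not in check → neither.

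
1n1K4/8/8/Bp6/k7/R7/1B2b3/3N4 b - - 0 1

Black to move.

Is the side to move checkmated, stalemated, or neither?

Black to move; black king on a4.
In check: yes, from the white rook on a3.
King squares — a3: attacked by Bb2; b3: attacked by Ra3; b4: attacked by Ba5; a5: attacked by Ra3; b5: own pawn.
Legal moves for Black: none.
In check with no legal moves → checkmate.

checkmate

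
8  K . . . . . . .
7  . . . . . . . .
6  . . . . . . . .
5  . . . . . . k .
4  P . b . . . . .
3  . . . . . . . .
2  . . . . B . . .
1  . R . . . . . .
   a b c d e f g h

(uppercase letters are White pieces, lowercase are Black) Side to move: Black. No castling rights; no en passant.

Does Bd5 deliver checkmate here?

After Bd5: white king on a8; in check: yes, from the black bishop on d5.
White has 3 legal replies: Kb8, Ka7, Rb7.
In check but a legal move exists → not checkmate.

no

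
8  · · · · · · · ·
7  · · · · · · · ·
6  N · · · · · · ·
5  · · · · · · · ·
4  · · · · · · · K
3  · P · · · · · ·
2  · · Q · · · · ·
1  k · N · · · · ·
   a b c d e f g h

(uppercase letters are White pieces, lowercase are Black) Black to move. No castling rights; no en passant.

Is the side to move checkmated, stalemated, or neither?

stalemate

Black to move; black king on a1.
In check: no.
King squares — b1: attacked by Qc2; a2: attacked by Nc1; b2: attacked by Qc2.
Legal moves for Black: none.
Not in check and no legal moves → stalemate.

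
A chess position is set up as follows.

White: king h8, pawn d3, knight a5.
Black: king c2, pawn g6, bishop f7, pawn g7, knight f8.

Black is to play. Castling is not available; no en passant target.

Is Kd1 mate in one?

no

After Kd1: white king on h8; in check: no.
White is not in check, so this cannot be checkmate.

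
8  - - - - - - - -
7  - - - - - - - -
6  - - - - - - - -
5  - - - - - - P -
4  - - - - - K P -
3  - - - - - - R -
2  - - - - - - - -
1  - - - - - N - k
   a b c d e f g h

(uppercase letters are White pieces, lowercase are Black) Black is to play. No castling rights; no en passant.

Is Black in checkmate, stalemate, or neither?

Black to move; black king on h1.
In check: no.
King squares — g1: attacked by Rg3; g2: attacked by Rg3; h2: attacked by Nf1.
Legal moves for Black: none.
Not in check and no legal moves → stalemate.

stalemate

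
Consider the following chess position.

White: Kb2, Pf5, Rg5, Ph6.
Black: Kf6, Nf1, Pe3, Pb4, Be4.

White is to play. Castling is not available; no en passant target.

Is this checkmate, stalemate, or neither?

neither

White to move; white king on b2.
In check: no.
Legal moves for White: Rg8, Rg7, Rg6+, Rh5, Rg4, Rg3, Rg2, Rg1, Kb3, Ka2, Kc1, Ka1, h7.
White has 13 legal moves and is not in check → neither.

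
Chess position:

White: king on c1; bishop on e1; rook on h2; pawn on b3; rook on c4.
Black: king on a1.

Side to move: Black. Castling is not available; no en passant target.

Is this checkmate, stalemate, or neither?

Black to move; black king on a1.
In check: no.
King squares — b1: attacked by Kc1; a2: attacked by Rh2; b2: attacked by Kc1.
Legal moves for Black: none.
Not in check and no legal moves → stalemate.

stalemate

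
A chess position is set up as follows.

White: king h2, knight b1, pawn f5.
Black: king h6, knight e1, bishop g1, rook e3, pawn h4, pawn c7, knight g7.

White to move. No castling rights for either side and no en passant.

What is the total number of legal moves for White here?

2

White to move; king on h2.
In check: yes, from the black bishop on g1.
Legal moves: Kh1, Kxg1.
Count: 2.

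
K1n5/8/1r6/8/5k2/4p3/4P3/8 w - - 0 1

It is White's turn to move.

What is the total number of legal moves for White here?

White to move; king on a8.
In check: no.
Legal moves: none.
Count: 0.

0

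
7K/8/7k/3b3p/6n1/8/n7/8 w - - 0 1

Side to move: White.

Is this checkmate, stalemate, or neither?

stalemate

White to move; white king on h8.
In check: no.
King squares — g7: attacked by Kh6; h7: attacked by Kh6; g8: attacked by Bd5.
Legal moves for White: none.
Not in check and no legal moves → stalemate.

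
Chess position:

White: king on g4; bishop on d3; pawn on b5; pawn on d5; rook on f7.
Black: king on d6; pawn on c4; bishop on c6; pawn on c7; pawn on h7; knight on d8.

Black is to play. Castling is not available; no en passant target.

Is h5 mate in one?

After h5: white king on g4; in check: yes, from the black pawn on h5.
White has 8 legal replies: Kxh5, Kg5, Kf5, Kh4, Kf4, Kh3, Kg3, Kf3.
In check but a legal move exists → not checkmate.

no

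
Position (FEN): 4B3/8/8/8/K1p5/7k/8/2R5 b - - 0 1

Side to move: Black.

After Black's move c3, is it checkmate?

After c3: white king on a4; in check: no.
White is not in check, so this cannot be checkmate.

no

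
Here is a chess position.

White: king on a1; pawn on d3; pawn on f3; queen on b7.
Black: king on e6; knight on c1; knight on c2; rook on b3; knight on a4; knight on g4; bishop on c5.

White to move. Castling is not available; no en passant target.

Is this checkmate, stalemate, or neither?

checkmate

White to move; white king on a1.
In check: yes, from the black knight on c2.
King squares — b1: attacked by Rb3; a2: attacked by Nc1; b2: attacked by Rb3.
Legal moves for White: none.
In check with no legal moves → checkmate.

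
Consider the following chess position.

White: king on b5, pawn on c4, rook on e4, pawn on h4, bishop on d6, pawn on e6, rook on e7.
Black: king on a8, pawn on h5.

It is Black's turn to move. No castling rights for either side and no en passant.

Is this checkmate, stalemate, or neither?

Black to move; black king on a8.
In check: no.
King squares — a7: attacked by Re7; b7: attacked by Re7; b8: attacked by Bd6.
Legal moves for Black: none.
Not in check and no legal moves → stalemate.

stalemate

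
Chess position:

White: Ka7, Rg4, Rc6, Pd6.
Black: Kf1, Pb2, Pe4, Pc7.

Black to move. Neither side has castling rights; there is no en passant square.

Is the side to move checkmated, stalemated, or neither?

neither

Black to move; black king on f1.
In check: no.
Legal moves for Black: Kf2, Ke2, Ke1, cxd6, e3, b1=Q, b1=R, b1=B, b1=N.
Black has 9 legal moves and is not in check → neither.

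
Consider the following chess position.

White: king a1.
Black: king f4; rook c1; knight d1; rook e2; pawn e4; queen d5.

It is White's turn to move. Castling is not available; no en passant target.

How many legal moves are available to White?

White to move; king on a1.
In check: yes, from the black rook on c1.
Legal moves: none.
Count: 0.

0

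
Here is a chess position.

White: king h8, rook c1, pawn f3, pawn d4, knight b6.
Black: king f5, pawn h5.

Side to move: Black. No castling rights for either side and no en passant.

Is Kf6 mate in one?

After Kf6: white king on h8; in check: no.
White is not in check, so this cannot be checkmate.

no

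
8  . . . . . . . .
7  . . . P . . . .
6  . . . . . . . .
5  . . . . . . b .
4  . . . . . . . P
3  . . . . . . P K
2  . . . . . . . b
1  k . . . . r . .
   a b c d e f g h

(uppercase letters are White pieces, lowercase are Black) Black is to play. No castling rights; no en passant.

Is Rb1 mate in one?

no

After Rb1: white king on h3; in check: no.
White is not in check, so this cannot be checkmate.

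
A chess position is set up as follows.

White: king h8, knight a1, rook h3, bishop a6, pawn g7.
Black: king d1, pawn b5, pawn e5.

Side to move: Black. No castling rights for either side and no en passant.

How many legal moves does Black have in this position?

Black to move; king on d1.
In check: no.
Legal moves: Ke2, Kd2, Ke1, Kc1, e4, b4.
Count: 6.

6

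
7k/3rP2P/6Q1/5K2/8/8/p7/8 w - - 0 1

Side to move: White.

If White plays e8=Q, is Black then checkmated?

yes

After e8=Q: black king on h8; in check: yes, from the white queen on e8.
King squares — g7: attacked by Qg6; h7: attacked by Qg6; g8: attacked by Qg6.
Black has no legal moves → checkmate.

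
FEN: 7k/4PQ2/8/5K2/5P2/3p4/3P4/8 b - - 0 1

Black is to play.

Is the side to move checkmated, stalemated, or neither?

stalemate

Black to move; black king on h8.
In check: no.
King squares — g7: attacked by Qf7; h7: attacked by Qf7; g8: attacked by Qf7.
Legal moves for Black: none.
Not in check and no legal moves → stalemate.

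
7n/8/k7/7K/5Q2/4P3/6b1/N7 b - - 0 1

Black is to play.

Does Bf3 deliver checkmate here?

no

After Bf3: white king on h5; in check: yes, from the black bishop on f3.
White has 5 legal replies: Kh6, Kg5, Kh4, Qg4, Qxf3.
In check but a legal move exists → not checkmate.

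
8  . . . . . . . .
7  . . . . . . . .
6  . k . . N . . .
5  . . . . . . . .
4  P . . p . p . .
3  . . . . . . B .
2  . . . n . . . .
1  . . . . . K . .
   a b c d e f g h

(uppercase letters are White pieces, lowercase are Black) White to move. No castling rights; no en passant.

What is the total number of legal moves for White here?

White to move; king on f1.
In check: yes, from the black knight on d2.
Legal moves: Kg2, Kf2, Ke2, Kg1, Ke1.
Count: 5.

5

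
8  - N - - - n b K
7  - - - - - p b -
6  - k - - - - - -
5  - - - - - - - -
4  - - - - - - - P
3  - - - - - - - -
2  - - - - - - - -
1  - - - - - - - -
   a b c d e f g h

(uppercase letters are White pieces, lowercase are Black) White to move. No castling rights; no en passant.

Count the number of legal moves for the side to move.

White to move; king on h8.
In check: yes, from the black bishop on g7.
Legal moves: Kxg8, Kxg7.
Count: 2.

2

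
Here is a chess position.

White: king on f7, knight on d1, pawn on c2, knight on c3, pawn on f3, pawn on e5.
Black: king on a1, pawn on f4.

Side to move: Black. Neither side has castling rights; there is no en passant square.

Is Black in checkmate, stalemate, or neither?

Black to move; black king on a1.
In check: no.
King squares — b1: attacked by Nc3; a2: attacked by Nc3; b2: attacked by Nd1.
Legal moves for Black: none.
Not in check and no legal moves → stalemate.

stalemate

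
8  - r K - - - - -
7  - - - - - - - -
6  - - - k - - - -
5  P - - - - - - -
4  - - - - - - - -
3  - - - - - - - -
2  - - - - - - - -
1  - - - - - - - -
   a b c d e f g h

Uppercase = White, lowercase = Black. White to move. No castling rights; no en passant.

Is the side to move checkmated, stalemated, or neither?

White to move; white king on c8.
In check: yes, from the black rook on b8.
Legal moves for White: Kxb8.
White is in check but has 1 legal move → neither.

neither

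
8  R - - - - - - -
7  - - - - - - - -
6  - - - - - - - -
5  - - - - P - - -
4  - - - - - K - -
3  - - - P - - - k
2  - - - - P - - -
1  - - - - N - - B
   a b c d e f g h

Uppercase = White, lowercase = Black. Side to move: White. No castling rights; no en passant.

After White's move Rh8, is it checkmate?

After Rh8: black king on h3; in check: yes, from the white rook on h8.
King squares — g2: attacked by Ne1; h2: attacked by Rh8; g3: attacked by Kf4; g4: attacked by Kf4; h4: attacked by Rh8.
Black has no legal moves → checkmate.

yes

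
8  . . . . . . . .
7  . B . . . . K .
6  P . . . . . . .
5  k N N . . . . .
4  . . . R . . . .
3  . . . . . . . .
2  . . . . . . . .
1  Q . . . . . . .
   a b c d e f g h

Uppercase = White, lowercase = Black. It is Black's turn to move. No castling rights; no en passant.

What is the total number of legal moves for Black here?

Black to move; king on a5.
In check: yes, from the white queen on a1.
Legal moves: Kb6, Kxb5.
Count: 2.

2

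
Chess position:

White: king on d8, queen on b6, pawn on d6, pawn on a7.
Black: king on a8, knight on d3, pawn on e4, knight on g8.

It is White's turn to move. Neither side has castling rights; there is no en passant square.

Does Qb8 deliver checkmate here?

After Qb8: black king on a8; in check: yes, from the white queen on b8.
King squares — a7: attacked by Qb8; b7: attacked by Qb8; b8: attacked by Pa7.
Black has no legal moves → checkmate.

yes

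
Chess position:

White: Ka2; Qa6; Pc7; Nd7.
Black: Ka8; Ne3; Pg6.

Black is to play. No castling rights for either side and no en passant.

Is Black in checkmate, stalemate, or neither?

checkmate

Black to move; black king on a8.
In check: yes, from the white queen on a6.
King squares — a7: attacked by Qa6; b7: attacked by Qa6; b8: attacked by Pc7.
Legal moves for Black: none.
In check with no legal moves → checkmate.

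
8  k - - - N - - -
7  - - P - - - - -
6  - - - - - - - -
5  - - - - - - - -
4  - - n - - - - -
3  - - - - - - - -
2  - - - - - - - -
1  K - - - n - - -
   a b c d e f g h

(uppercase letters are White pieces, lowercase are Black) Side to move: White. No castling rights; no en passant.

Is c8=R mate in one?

After c8=R: black king on a8; in check: yes, from the white rook on c8.
Black has 2 legal replies: Kb7, Ka7.
In check but a legal move exists → not checkmate.

no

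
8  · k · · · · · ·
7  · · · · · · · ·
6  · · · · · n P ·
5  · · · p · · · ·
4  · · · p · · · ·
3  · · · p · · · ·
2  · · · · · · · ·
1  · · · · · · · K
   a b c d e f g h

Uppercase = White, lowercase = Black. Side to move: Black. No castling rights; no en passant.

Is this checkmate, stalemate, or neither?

Black to move; black king on b8.
In check: no.
Legal moves for Black: Kc8, Ka8, Kc7, Kb7, Ka7, Ng8, Ne8, Nh7, Nd7, Nh5, Ng4, Ne4, d2.
Black has 13 legal moves and is not in check → neither.

neither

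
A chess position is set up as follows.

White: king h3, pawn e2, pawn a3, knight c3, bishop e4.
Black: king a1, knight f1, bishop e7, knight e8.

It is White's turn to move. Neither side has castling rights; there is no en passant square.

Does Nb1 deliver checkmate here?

no

After Nb1: black king on a1; in check: no.
Black is not in check, so this cannot be checkmate.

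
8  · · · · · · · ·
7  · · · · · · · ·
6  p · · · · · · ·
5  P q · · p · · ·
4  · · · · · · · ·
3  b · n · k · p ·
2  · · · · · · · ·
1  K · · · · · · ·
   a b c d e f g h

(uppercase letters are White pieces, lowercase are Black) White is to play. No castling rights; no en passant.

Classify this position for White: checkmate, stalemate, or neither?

stalemate

White to move; white king on a1.
In check: no.
King squares — b1: attacked by Nc3; a2: attacked by Nc3; b2: attacked by Ba3.
Legal moves for White: none.
Not in check and no legal moves → stalemate.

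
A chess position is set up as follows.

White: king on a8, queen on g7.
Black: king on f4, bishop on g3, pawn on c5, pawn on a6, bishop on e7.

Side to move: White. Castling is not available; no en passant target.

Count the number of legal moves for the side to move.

White to move; king on a8.
In check: no.
Legal moves: Kb8, Kb7, Ka7, Qh8, Qg8, Qf8+, Qh7, Qf7+, Qxe7, Qh6+, Qg6, Qf6+, Qg5+, Qe5+, Qg4+, Qd4+, Qxg3+, Qc3, Qb2, Qa1.
Count: 20.

20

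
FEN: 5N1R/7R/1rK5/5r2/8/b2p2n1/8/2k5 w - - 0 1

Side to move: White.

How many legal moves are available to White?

White to move; king on c6.
In check: yes, from the black rook on b6.
Legal moves: Kd7, Kc7, Kxb6.
Count: 3.

3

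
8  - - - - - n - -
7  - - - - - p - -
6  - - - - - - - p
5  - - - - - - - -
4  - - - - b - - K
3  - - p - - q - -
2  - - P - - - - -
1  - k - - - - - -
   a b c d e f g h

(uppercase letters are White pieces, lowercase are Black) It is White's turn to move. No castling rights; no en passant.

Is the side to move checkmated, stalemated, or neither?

stalemate

White to move; white king on h4.
In check: no.
King squares — g3: attacked by Qf3; h3: attacked by Qf3; g4: attacked by Qf3; g5: attacked by Ph6; h5: attacked by Qf3.
Legal moves for White: none.
Not in check and no legal moves → stalemate.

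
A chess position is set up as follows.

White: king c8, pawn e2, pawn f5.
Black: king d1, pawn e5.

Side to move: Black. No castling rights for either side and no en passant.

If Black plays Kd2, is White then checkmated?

After Kd2: white king on c8; in check: no.
White is not in check, so this cannot be checkmate.

no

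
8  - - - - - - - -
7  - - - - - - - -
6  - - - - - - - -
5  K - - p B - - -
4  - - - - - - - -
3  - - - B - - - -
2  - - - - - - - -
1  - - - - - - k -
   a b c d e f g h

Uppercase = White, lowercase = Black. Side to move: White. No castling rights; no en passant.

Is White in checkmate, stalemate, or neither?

neither

White to move; white king on a5.
In check: no.
Legal moves for White include: Bh8, Bb8, Bg7, Bc7, Bf6, Bd6, Bf4, Bd4+, Bg3, Bc3, Bh2+, Bb2, Ba1, Kb6, Ka6, Kb5, Kb4, Ka4, ... (list truncated; more exist).
White has legal moves and is not in check → neither.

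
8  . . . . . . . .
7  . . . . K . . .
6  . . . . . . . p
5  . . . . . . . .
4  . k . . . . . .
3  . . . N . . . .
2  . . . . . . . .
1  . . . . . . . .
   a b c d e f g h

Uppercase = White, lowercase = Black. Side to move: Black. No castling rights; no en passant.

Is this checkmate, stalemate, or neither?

Black to move; black king on b4.
In check: yes, from the white knight on d3.
Legal moves for Black: Kb5, Ka5, Kc4, Ka4, Kc3, Kb3, Ka3.
Black is in check but has 7 legal moves → neither.

neither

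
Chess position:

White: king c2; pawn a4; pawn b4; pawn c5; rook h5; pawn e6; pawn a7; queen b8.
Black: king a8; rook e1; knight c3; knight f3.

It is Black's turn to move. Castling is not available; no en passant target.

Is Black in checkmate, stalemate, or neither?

Black to move; black king on a8.
In check: yes, from the white queen on b8.
King squares — a7: attacked by Qb8; b7: attacked by Qb8; b8: attacked by Pa7.
Legal moves for Black: none.
In check with no legal moves → checkmate.

checkmate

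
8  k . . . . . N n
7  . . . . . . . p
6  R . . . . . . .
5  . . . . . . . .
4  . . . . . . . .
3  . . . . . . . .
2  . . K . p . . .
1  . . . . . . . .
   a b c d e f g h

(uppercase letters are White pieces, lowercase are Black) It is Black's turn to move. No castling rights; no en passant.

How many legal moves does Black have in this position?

2

Black to move; king on a8.
In check: yes, from the white rook on a6.
Legal moves: Kb8, Kb7.
Count: 2.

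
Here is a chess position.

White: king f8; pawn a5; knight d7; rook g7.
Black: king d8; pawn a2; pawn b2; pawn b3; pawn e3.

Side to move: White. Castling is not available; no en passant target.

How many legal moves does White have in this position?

White to move; king on f8.
In check: no.
Legal moves: Kg8, Kf7, Rg8, Rh7, Rf7, Re7, Rg6, Rg5, Rg4, Rg3, Rg2, Rg1, Nb8, Nf6, Nb6, Ne5, Nc5, a6.
Count: 18.

18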